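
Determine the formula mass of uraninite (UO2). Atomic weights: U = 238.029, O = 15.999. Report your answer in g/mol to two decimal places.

270.03 g/mol

M = 1·238.029 + 2·15.999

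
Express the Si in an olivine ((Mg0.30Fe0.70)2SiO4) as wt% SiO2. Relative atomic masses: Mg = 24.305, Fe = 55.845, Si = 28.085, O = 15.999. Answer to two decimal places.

M((Mg0.30Fe0.70)2SiO4) = 184.847 g/mol; M(SiO2) = 60.083 g/mol.
Moles SiO2 per formula unit = 1 Si ÷ 1 = 1.0000.
SiO2 fraction = (1.0000 × 60.083) / 184.847 = 60.083/184.847 = 0.3250.

32.50 wt%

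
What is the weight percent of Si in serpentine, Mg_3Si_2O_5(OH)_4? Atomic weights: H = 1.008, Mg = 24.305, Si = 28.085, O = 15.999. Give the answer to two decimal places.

M(Mg_3Si_2O_5(OH)_4) = 277.108 g/mol.
Si contributes 2 × 28.085 = 56.170 g per mole.
56.170/277.108 = 0.2027 → 20.27%.

20.27 weight percent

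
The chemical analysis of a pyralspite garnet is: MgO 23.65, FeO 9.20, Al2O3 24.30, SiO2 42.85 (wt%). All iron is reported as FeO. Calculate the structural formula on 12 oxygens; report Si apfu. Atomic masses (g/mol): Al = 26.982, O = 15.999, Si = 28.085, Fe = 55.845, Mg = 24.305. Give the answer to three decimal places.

MgO: 23.65/40.304 = 0.58679 mol → 0.58679 mol Mg, 0.58679 mol O.
FeO: 9.20/71.844 = 0.12806 mol → 0.12806 mol Fe, 0.12806 mol O.
Al2O3: 24.30/101.961 = 0.23833 mol → 0.47666 mol Al, 0.71499 mol O.
SiO2: 42.85/60.083 = 0.71318 mol → 0.71318 mol Si, 1.42636 mol O.
Total oxygen = 2.85620 mol. Normalization factor = 12/2.85620 = 4.20139.
Si per 12 O = 0.71318 × 4.20139 = 2.996.

2.996 Si apfu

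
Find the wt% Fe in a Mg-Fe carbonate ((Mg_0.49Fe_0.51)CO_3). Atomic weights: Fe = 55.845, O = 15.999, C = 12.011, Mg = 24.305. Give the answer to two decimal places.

28.37 wt%

Molar mass of (Mg_0.49Fe_0.51)CO_3: 0.49·24.305 + 0.51·55.845 + 1·12.011 + 3·15.999 = 100.398 g/mol.
Mass of Fe per formula unit: 0.51 × 55.845 = 28.481 g.
Weight fraction Fe = 28.481 / 100.398 = 0.2837.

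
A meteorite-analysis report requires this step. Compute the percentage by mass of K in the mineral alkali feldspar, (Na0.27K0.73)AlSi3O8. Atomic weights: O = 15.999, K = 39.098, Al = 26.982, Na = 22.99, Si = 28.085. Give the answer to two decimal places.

M((Na0.27K0.73)AlSi3O8) = 273.978 g/mol.
K contributes 0.73 × 39.098 = 28.542 g per mole.
28.542/273.978 = 0.1042 → 10.42%.

10.42 wt%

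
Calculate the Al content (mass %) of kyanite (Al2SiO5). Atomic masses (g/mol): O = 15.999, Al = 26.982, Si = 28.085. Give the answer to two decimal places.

M(Al2SiO5) = 162.044 g/mol.
Al contributes 2 × 26.982 = 53.964 g per mole.
53.964/162.044 = 0.3330 → 33.30%.

33.30 mass %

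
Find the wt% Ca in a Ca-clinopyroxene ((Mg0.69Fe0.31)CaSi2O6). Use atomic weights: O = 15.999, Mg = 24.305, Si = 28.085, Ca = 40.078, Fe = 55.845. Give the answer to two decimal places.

Molar mass of (Mg0.69Fe0.31)CaSi2O6: 0.69·24.305 + 0.31·55.845 + 1·40.078 + 2·28.085 + 6·15.999 = 226.324 g/mol.
Mass of Ca per formula unit: 1 × 40.078 = 40.078 g.
Weight fraction Ca = 40.078 / 226.324 = 0.1771.

17.71 mass %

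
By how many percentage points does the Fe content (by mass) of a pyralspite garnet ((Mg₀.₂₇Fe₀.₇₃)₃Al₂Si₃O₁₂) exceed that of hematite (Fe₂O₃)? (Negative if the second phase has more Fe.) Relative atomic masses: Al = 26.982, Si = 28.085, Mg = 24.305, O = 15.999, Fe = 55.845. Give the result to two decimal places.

First mineral: 122.301 g Fe in 472.195 g formula = 25.90 wt% Fe.
Second mineral: 111.690 g Fe in 159.687 g formula = 69.94 wt% Fe.
25.90% − 69.94% gives a difference of -44.04 percentage points.

-44.04 percentage points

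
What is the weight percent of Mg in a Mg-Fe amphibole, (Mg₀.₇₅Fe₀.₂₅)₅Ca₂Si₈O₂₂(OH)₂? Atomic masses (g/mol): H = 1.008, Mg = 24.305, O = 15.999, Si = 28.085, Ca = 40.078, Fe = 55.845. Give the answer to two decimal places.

Formula mass = 3.75*24.305 + 1.25*55.845 + 2*40.078 + 8*28.085 + 24*15.999 + 2*1.008 = 851.778 g/mol, of which 91.144 g is Mg.
So Mg makes up 91.144/851.778 = 0.1070 of the mass, i.e. 10.70%.

10.70 wt%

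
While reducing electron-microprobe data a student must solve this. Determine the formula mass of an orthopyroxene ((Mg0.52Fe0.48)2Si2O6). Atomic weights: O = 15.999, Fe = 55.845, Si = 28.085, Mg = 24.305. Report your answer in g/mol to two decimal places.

231.05 g/mol

M = 1.04·24.305 + 0.96·55.845 + 2·28.085 + 6·15.999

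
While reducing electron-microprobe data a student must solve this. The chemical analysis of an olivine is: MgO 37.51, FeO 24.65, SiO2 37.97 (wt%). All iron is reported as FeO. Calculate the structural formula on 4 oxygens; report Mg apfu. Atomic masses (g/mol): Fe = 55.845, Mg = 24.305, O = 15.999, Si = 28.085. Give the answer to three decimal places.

MgO: 37.51/40.304 = 0.93068 mol → 0.93068 mol Mg, 0.93068 mol O.
FeO: 24.65/71.844 = 0.34310 mol → 0.34310 mol Fe, 0.34310 mol O.
SiO2: 37.97/60.083 = 0.63196 mol → 0.63196 mol Si, 1.26392 mol O.
Total oxygen = 2.53770 mol. Normalization factor = 4/2.53770 = 1.57623.
Mg per 4 O = 0.93068 × 1.57623 = 1.467.

1.467 Mg apfu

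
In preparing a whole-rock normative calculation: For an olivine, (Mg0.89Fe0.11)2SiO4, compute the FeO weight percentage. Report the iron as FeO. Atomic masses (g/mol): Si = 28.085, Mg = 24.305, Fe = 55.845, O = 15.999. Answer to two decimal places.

Molar mass of (Mg0.89Fe0.11)2SiO4 = 1.78·24.305 + 0.22·55.845 + 1·28.085 + 4·15.999 = 147.630 g/mol.
Each formula unit contains 0.22 Fe, equivalent to 0.22/1 = 0.2200 mol FeO.
M(FeO) = 1×55.845 + 1×15.999 = 71.844 g/mol.
Mass of FeO per formula unit = 0.2200 × 71.844 = 15.806 g.
FeO wt% = 15.806 / 147.630 × 100 = 10.71%.

10.71 wt%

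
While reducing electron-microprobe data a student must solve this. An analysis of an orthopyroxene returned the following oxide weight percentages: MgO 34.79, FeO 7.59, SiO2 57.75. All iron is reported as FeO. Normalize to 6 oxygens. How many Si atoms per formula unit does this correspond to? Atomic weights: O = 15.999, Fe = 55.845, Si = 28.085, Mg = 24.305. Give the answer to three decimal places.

1.995 Si apfu

MgO (M=40.304): mol = 0.86319; Mg = 0.86319, O = 0.86319.
FeO (M=71.844): mol = 0.10565; Fe = 0.10565, O = 0.10565.
SiO2 (M=60.083): mol = 0.96117; Si = 0.96117, O = 1.92234.
ΣO = 2.89118; factor = 6/ΣO = 2.07528.
Si apfu = 0.96117 × 2.07528 = 1.995.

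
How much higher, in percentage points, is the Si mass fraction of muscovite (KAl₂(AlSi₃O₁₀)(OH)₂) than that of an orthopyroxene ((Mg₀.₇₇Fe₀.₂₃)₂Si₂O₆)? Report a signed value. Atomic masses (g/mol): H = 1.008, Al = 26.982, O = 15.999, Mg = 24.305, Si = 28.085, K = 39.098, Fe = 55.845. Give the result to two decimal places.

M(KAl₂(AlSi₃O₁₀)(OH)₂) = 398.303 g/mol, so wt% Si = 84.255/398.303 × 100 = 21.15%.
M((Mg₀.₇₇Fe₀.₂₃)₂Si₂O₆) = 215.282 g/mol, so wt% Si = 56.170/215.282 × 100 = 26.09%.
21.15 − 26.09 = -4.94 pp.

-4.94 percentage points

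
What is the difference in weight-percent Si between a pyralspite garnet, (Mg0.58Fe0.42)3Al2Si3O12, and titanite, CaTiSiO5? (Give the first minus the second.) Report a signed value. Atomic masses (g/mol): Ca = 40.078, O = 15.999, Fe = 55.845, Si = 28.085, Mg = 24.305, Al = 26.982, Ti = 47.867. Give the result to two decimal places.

First mineral: 84.255 g Si in 442.862 g formula = 19.03 wt% Si.
Second mineral: 28.085 g Si in 196.025 g formula = 14.33 wt% Si.
19.03% − 14.33% gives a difference of 4.70 percentage points.

4.70 percentage points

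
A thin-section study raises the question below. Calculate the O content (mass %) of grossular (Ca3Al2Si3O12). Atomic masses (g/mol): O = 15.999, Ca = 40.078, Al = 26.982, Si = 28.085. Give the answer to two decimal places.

Formula mass = 3×40.078 + 2×26.982 + 3×28.085 + 12×15.999 = 450.441 g/mol, of which 191.988 g is O.
So O makes up 191.988/450.441 = 0.4262 of the mass, i.e. 42.62%.

42.62 mass %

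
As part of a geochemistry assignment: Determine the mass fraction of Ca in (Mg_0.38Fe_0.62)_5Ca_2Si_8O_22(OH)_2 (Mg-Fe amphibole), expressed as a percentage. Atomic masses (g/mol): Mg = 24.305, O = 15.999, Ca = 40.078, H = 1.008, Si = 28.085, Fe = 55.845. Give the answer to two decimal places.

8.81 weight percent

Molar mass of (Mg_0.38Fe_0.62)_5Ca_2Si_8O_22(OH)_2: 1.90*24.305 + 3.10*55.845 + 2*40.078 + 8*28.085 + 24*15.999 + 2*1.008 = 910.127 g/mol.
Mass of Ca per formula unit: 2 × 40.078 = 80.156 g.
Weight fraction Ca = 80.156 / 910.127 = 0.0881.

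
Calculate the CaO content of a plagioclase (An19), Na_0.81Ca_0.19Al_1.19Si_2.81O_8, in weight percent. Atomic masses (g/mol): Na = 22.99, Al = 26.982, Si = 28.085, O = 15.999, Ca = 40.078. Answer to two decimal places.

M(Na_0.81Ca_0.19Al_1.19Si_2.81O_8) = 265.256 g/mol; M(CaO) = 56.077 g/mol.
Moles CaO per formula unit = 0.19 Ca ÷ 1 = 0.1900.
CaO fraction = (0.1900 × 56.077) / 265.256 = 10.655/265.256 = 0.0402.

4.02 wt%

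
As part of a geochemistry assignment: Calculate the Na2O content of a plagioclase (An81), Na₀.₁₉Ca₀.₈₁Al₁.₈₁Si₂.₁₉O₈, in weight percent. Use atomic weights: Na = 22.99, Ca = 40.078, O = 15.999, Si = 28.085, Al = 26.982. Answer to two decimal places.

Molar mass of Na₀.₁₉Ca₀.₈₁Al₁.₈₁Si₂.₁₉O₈ = 0.19·22.99 + 0.81·40.078 + 1.81·26.982 + 2.19·28.085 + 8·15.999 = 275.167 g/mol.
Each formula unit contains 0.19 Na, equivalent to 0.19/2 = 0.0950 mol Na2O.
M(Na2O) = 2×22.99 + 1×15.999 = 61.979 g/mol.
Mass of Na2O per formula unit = 0.0950 × 61.979 = 5.888 g.
Na2O wt% = 5.888 / 275.167 × 100 = 2.14%.

2.14 wt%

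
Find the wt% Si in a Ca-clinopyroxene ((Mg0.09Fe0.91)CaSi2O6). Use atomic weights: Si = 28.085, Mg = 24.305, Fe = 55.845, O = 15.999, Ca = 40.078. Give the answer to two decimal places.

22.90 weight percent

Formula mass = 0.09·24.305 + 0.91·55.845 + 1·40.078 + 2·28.085 + 6·15.999 = 245.248 g/mol, of which 56.170 g is Si.
So Si makes up 56.170/245.248 = 0.2290 of the mass, i.e. 22.90%.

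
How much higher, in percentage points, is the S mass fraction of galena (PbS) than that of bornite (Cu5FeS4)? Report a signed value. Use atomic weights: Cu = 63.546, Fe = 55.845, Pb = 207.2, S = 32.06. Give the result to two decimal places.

-12.16 percentage points

S in PbS: molar mass 239.260 g/mol; 1×32.06 = 32.060 g → 13.40 wt%.
S in Cu5FeS4: molar mass 501.815 g/mol; 4×32.06 = 128.240 g → 25.56 wt%.
Difference = 13.40 − 25.56 = -12.16 percentage points.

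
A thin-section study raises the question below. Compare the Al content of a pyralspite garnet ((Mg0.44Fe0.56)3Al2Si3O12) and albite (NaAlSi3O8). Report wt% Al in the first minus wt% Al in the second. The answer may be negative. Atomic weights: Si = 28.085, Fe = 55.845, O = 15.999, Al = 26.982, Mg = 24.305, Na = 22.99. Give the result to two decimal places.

M((Mg0.44Fe0.56)3Al2Si3O12) = 456.109 g/mol, so wt% Al = 53.964/456.109 × 100 = 11.83%.
M(NaAlSi3O8) = 262.219 g/mol, so wt% Al = 26.982/262.219 × 100 = 10.29%.
11.83 − 10.29 = 1.54 pp.

1.54 percentage points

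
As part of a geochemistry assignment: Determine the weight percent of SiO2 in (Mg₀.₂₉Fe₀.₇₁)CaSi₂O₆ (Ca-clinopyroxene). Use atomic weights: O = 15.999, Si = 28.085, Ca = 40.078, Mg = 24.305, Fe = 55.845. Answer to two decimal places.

50.29 wt%

Formula mass = 238.940 g/mol.
2 Si → 2.0000 mol SiO2 per formula unit; M(SiO2) = 60.083, so SiO2 mass = 120.166 g.
120.166/238.940 × 100 = 50.29 wt%.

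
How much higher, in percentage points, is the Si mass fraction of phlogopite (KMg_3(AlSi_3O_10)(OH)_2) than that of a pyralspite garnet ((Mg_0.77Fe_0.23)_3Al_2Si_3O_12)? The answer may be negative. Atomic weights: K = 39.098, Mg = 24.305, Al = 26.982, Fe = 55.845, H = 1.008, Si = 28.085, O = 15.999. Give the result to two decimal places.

Si in KMg_3(AlSi_3O_10)(OH)_2: molar mass 417.254 g/mol; 3×28.085 = 84.255 g → 20.19 wt%.
Si in (Mg_0.77Fe_0.23)_3Al_2Si_3O_12: molar mass 424.885 g/mol; 3×28.085 = 84.255 g → 19.83 wt%.
Difference = 20.19 − 19.83 = 0.36 percentage points.

0.36 percentage points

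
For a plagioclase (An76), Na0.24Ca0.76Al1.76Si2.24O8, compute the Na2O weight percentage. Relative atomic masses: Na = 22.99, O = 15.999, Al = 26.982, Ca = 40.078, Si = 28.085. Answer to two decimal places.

2.71 wt%

Formula mass = 274.368 g/mol.
0.24 Na → 0.1200 mol Na2O per formula unit; M(Na2O) = 61.979, so Na2O mass = 7.437 g.
7.437/274.368 × 100 = 2.71 wt%.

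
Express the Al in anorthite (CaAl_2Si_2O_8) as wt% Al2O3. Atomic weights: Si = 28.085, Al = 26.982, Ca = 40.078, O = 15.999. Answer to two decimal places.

Molar mass of CaAl_2Si_2O_8 = 1*40.078 + 2*26.982 + 2*28.085 + 8*15.999 = 278.204 g/mol.
Each formula unit contains 2 Al, equivalent to 2/2 = 1.0000 mol Al2O3.
M(Al2O3) = 2×26.982 + 3×15.999 = 101.961 g/mol.
Mass of Al2O3 per formula unit = 1.0000 × 101.961 = 101.961 g.
Al2O3 wt% = 101.961 / 278.204 × 100 = 36.65%.

36.65 wt%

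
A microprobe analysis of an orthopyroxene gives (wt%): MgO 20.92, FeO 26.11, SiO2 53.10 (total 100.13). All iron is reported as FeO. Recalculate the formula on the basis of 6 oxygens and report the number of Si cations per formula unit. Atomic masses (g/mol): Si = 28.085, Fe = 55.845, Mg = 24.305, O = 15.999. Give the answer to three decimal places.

2.001 Si apfu

20.92 wt% MgO ÷ 40.304 g/mol = 0.51906 mol, giving 0.51906 Mg and 0.51906 O.
26.11 wt% FeO ÷ 71.844 g/mol = 0.36343 mol, giving 0.36343 Fe and 0.36343 O.
53.10 wt% SiO2 ÷ 60.083 g/mol = 0.88378 mol, giving 0.88378 Si and 1.76756 O.
Oxygen sums to 2.65005; scaling by 6/2.65005 = 2.26411 puts the formula on 6 O.
Si: 0.88378 × 2.26411 = 2.001 atoms per formula unit.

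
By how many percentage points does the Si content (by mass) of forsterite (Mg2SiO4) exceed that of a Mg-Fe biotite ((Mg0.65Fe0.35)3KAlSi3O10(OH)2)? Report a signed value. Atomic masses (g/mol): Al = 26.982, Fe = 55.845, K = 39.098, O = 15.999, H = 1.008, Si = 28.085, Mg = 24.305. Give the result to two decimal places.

M(Mg2SiO4) = 140.691 g/mol, so wt% Si = 28.085/140.691 × 100 = 19.96%.
M((Mg0.65Fe0.35)3KAlSi3O10(OH)2) = 450.371 g/mol, so wt% Si = 84.255/450.371 × 100 = 18.71%.
19.96 − 18.71 = 1.25 pp.

1.25 percentage points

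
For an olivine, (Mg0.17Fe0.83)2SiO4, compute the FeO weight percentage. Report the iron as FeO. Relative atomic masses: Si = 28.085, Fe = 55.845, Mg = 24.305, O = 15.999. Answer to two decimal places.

61.78 wt%

M((Mg0.17Fe0.83)2SiO4) = 193.047 g/mol; M(FeO) = 71.844 g/mol.
Moles FeO per formula unit = 1.66 Fe ÷ 1 = 1.6600.
FeO fraction = (1.6600 × 71.844) / 193.047 = 119.261/193.047 = 0.6178.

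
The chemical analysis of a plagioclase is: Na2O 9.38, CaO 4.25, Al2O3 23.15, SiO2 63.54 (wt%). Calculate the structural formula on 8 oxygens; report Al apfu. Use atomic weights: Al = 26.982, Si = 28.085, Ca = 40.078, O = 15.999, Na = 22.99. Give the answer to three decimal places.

Na2O (M=61.979): mol = 0.15134; Na = 0.30268, O = 0.15134.
CaO (M=56.077): mol = 0.07579; Ca = 0.07579, O = 0.07579.
Al2O3 (M=101.961): mol = 0.22705; Al = 0.45410, O = 0.68115.
SiO2 (M=60.083): mol = 1.05754; Si = 1.05754, O = 2.11508.
ΣO = 3.02336; factor = 8/ΣO = 2.64606.
Al apfu = 0.45410 × 2.64606 = 1.202.

1.202 Al apfu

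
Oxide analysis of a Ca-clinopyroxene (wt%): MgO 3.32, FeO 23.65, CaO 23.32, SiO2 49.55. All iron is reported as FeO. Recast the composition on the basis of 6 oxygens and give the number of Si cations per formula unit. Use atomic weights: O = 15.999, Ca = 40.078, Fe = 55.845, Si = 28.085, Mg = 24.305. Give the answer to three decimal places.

1.998 Si apfu

MgO (M=40.304): mol = 0.08237; Mg = 0.08237, O = 0.08237.
FeO (M=71.844): mol = 0.32919; Fe = 0.32919, O = 0.32919.
CaO (M=56.077): mol = 0.41586; Ca = 0.41586, O = 0.41586.
SiO2 (M=60.083): mol = 0.82469; Si = 0.82469, O = 1.64938.
ΣO = 2.47680; factor = 6/ΣO = 2.42248.
Si apfu = 0.82469 × 2.42248 = 1.998.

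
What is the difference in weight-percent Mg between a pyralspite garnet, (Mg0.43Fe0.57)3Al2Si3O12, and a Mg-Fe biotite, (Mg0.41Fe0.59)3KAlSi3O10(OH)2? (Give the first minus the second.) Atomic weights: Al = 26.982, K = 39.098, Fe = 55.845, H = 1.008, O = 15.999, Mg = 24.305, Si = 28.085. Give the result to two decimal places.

Mg in (Mg0.43Fe0.57)3Al2Si3O12: molar mass 457.055 g/mol; 1.29×24.305 = 31.353 g → 6.86 wt%.
Mg in (Mg0.41Fe0.59)3KAlSi3O10(OH)2: molar mass 473.080 g/mol; 1.23×24.305 = 29.895 g → 6.32 wt%.
Difference = 6.86 − 6.32 = 0.54 percentage points.

0.54 percentage points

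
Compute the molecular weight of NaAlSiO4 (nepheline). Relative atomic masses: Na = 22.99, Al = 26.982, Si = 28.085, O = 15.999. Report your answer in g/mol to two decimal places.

142.05 g/mol

The formula mass is the sum 1×22.99 + 1×26.982 + 1×28.085 + 4×15.999.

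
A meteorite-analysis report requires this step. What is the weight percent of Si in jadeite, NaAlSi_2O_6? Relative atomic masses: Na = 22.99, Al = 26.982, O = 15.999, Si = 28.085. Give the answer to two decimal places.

27.79 mass %

Formula mass = 1*22.99 + 1*26.982 + 2*28.085 + 6*15.999 = 202.136 g/mol, of which 56.170 g is Si.
So Si makes up 56.170/202.136 = 0.2779 of the mass, i.e. 27.79%.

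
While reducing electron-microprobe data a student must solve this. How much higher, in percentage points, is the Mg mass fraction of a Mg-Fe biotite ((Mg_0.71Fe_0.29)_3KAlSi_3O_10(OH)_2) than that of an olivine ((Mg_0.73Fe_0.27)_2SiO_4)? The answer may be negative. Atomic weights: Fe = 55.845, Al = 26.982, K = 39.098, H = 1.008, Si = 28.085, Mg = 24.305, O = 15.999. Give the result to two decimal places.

-10.86 percentage points

First mineral: 51.770 g Mg in 444.694 g formula = 11.64 wt% Mg.
Second mineral: 35.485 g Mg in 157.723 g formula = 22.50 wt% Mg.
11.64% − 22.50% gives a difference of -10.86 percentage points.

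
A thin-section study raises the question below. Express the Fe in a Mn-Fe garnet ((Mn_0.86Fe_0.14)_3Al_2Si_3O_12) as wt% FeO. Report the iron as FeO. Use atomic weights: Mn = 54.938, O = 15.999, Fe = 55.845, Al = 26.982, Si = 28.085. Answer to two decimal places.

Molar mass of (Mn_0.86Fe_0.14)_3Al_2Si_3O_12 = 2.58*54.938 + 0.42*55.845 + 2*26.982 + 3*28.085 + 12*15.999 = 495.402 g/mol.
Each formula unit contains 0.42 Fe, equivalent to 0.42/1 = 0.4200 mol FeO.
M(FeO) = 1×55.845 + 1×15.999 = 71.844 g/mol.
Mass of FeO per formula unit = 0.4200 × 71.844 = 30.174 g.
FeO wt% = 30.174 / 495.402 × 100 = 6.09%.

6.09 wt%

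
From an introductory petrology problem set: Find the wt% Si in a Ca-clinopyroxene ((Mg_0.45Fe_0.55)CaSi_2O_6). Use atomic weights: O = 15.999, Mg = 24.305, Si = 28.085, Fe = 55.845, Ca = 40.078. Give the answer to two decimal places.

M((Mg_0.45Fe_0.55)CaSi_2O_6) = 233.894 g/mol.
Si contributes 2 × 28.085 = 56.170 g per mole.
56.170/233.894 = 0.2402 → 24.02%.

24.02 wt%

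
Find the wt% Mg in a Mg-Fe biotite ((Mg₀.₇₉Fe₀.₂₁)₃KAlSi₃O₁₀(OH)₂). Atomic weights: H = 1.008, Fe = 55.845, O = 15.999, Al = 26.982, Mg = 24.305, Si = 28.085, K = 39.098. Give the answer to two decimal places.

Formula mass = 2.37×24.305 + 0.63×55.845 + 1×39.098 + 1×26.982 + 3×28.085 + 12×15.999 + 2×1.008 = 437.124 g/mol, of which 57.603 g is Mg.
So Mg makes up 57.603/437.124 = 0.1318 of the mass, i.e. 13.18%.

13.18 mass %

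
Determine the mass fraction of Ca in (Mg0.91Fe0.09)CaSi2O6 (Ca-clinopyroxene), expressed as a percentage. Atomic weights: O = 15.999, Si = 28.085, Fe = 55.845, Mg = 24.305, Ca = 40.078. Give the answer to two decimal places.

18.27 mass %

M((Mg0.91Fe0.09)CaSi2O6) = 219.386 g/mol.
Ca contributes 1 × 40.078 = 40.078 g per mole.
40.078/219.386 = 0.1827 → 18.27%.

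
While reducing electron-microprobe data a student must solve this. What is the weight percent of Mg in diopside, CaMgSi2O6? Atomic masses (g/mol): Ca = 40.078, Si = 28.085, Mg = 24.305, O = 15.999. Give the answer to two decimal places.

Formula mass = 1·40.078 + 1·24.305 + 2·28.085 + 6·15.999 = 216.547 g/mol, of which 24.305 g is Mg.
So Mg makes up 24.305/216.547 = 0.1122 of the mass, i.e. 11.22%.

11.22 weight percent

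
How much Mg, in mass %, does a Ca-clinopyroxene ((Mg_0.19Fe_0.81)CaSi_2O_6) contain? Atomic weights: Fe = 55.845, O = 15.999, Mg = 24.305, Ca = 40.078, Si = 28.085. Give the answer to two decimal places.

1.91 mass %

Molar mass of (Mg_0.19Fe_0.81)CaSi_2O_6: 0.19×24.305 + 0.81×55.845 + 1×40.078 + 2×28.085 + 6×15.999 = 242.094 g/mol.
Mass of Mg per formula unit: 0.19 × 24.305 = 4.618 g.
Weight fraction Mg = 4.618 / 242.094 = 0.0191.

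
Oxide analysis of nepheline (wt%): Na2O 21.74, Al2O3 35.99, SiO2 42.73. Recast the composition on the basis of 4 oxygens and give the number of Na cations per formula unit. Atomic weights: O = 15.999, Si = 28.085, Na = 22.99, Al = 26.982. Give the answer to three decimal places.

0.991 Na apfu

Na2O: 21.74/61.979 = 0.35076 mol → 0.70152 mol Na, 0.35076 mol O.
Al2O3: 35.99/101.961 = 0.35298 mol → 0.70596 mol Al, 1.05894 mol O.
SiO2: 42.73/60.083 = 0.71118 mol → 0.71118 mol Si, 1.42236 mol O.
Total oxygen = 2.83206 mol. Normalization factor = 4/2.83206 = 1.41240.
Na per 4 O = 0.70152 × 1.41240 = 0.991.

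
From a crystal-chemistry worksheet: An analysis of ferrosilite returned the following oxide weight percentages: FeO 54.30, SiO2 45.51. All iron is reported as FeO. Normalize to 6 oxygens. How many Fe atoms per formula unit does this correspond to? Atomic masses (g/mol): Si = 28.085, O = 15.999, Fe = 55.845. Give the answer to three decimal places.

FeO (M=71.844): mol = 0.75580; Fe = 0.75580, O = 0.75580.
SiO2 (M=60.083): mol = 0.75745; Si = 0.75745, O = 1.51490.
ΣO = 2.27070; factor = 6/ΣO = 2.64236.
Fe apfu = 0.75580 × 2.64236 = 1.997.

1.997 Fe apfu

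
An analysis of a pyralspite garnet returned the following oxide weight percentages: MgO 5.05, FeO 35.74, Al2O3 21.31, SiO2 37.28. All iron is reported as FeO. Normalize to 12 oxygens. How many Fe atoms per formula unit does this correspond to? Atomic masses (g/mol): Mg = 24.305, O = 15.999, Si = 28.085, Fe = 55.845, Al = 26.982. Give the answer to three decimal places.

MgO (M=40.304): mol = 0.12530; Mg = 0.12530, O = 0.12530.
FeO (M=71.844): mol = 0.49747; Fe = 0.49747, O = 0.49747.
Al2O3 (M=101.961): mol = 0.20900; Al = 0.41800, O = 0.62700.
SiO2 (M=60.083): mol = 0.62048; Si = 0.62048, O = 1.24096.
ΣO = 2.49073; factor = 12/ΣO = 4.81786.
Fe apfu = 0.49747 × 4.81786 = 2.397.

2.397 Fe apfu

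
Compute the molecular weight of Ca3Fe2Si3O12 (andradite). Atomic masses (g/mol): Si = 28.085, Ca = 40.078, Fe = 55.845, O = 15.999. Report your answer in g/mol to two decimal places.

508.17 g/mol

Ca: 3 × 40.078 = 120.2340
Fe: 2 × 55.845 = 111.6900
Si: 3 × 28.085 = 84.2550
O: 12 × 15.999 = 191.9880
Summing the contributions gives the formula mass.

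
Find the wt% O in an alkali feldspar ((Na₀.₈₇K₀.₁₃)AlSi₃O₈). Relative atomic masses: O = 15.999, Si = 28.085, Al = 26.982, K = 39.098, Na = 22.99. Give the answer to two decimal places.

48.42 mass %

M((Na₀.₈₇K₀.₁₃)AlSi₃O₈) = 264.313 g/mol.
O contributes 8 × 15.999 = 127.992 g per mole.
127.992/264.313 = 0.4842 → 48.42%.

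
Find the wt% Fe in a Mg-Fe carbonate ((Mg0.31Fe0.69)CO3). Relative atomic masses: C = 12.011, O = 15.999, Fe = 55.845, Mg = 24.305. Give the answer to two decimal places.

36.33 wt%

Formula mass = 0.31×24.305 + 0.69×55.845 + 1×12.011 + 3×15.999 = 106.076 g/mol, of which 38.533 g is Fe.
So Fe makes up 38.533/106.076 = 0.3633 of the mass, i.e. 36.33%.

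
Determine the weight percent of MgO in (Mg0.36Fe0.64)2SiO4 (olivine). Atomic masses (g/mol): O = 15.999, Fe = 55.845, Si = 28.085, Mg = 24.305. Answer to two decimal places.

Molar mass of (Mg0.36Fe0.64)2SiO4 = 0.72×24.305 + 1.28×55.845 + 1×28.085 + 4×15.999 = 181.062 g/mol.
Each formula unit contains 0.72 Mg, equivalent to 0.72/1 = 0.7200 mol MgO.
M(MgO) = 1×24.305 + 1×15.999 = 40.304 g/mol.
Mass of MgO per formula unit = 0.7200 × 40.304 = 29.019 g.
MgO wt% = 29.019 / 181.062 × 100 = 16.03%.

16.03 wt%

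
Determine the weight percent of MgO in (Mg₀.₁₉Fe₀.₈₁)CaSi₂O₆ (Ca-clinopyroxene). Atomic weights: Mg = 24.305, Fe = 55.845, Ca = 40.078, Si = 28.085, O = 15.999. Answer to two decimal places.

3.16 wt%

Molar mass of (Mg₀.₁₉Fe₀.₈₁)CaSi₂O₆ = 0.19×24.305 + 0.81×55.845 + 1×40.078 + 2×28.085 + 6×15.999 = 242.094 g/mol.
Each formula unit contains 0.19 Mg, equivalent to 0.19/1 = 0.1900 mol MgO.
M(MgO) = 1×24.305 + 1×15.999 = 40.304 g/mol.
Mass of MgO per formula unit = 0.1900 × 40.304 = 7.658 g.
MgO wt% = 7.658 / 242.094 × 100 = 3.16%.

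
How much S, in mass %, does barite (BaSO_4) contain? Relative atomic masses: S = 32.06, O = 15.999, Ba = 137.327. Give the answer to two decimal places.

Formula mass = 1×137.327 + 1×32.06 + 4×15.999 = 233.383 g/mol, of which 32.060 g is S.
So S makes up 32.060/233.383 = 0.1374 of the mass, i.e. 13.74%.

13.74 mass %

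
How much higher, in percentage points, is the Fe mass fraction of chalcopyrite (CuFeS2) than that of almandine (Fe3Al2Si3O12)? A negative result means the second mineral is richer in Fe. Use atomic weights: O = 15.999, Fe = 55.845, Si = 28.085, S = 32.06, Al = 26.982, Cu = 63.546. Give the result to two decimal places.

First mineral: 55.845 g Fe in 183.511 g formula = 30.43 wt% Fe.
Second mineral: 167.535 g Fe in 497.742 g formula = 33.66 wt% Fe.
30.43% − 33.66% gives a difference of -3.23 percentage points.

-3.23 percentage points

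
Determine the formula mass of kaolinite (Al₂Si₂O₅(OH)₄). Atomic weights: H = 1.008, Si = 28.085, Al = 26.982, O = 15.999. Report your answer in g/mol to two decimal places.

M = 2(26.982) + 2(28.085) + 9(15.999) + 4(1.008)

258.16 g/mol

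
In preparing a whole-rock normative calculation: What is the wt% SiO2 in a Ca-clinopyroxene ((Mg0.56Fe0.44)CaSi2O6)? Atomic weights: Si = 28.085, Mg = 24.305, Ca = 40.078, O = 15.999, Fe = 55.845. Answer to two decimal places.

52.15 wt%

Formula mass = 230.425 g/mol.
2 Si → 2.0000 mol SiO2 per formula unit; M(SiO2) = 60.083, so SiO2 mass = 120.166 g.
120.166/230.425 × 100 = 52.15 wt%.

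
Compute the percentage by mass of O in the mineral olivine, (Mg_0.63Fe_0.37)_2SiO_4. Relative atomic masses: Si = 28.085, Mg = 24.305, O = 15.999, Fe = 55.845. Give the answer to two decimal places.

Molar mass of (Mg_0.63Fe_0.37)_2SiO_4: 1.26·24.305 + 0.74·55.845 + 1·28.085 + 4·15.999 = 164.031 g/mol.
Mass of O per formula unit: 4 × 15.999 = 63.996 g.
Weight fraction O = 63.996 / 164.031 = 0.3901.

39.01 weight percent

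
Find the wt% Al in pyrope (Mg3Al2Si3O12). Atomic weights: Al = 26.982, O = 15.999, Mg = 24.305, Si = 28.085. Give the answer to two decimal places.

Molar mass of Mg3Al2Si3O12: 3*24.305 + 2*26.982 + 3*28.085 + 12*15.999 = 403.122 g/mol.
Mass of Al per formula unit: 2 × 26.982 = 53.964 g.
Weight fraction Al = 53.964 / 403.122 = 0.1339.

13.39 wt%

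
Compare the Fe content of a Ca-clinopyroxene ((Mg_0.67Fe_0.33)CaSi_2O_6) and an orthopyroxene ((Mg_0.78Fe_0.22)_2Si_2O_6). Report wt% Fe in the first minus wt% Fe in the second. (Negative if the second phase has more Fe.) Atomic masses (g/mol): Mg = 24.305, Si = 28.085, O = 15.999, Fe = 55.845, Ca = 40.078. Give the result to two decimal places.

Fe in (Mg_0.67Fe_0.33)CaSi_2O_6: molar mass 226.955 g/mol; 0.33×55.845 = 18.429 g → 8.12 wt%.
Fe in (Mg_0.78Fe_0.22)_2Si_2O_6: molar mass 214.652 g/mol; 0.44×55.845 = 24.572 g → 11.45 wt%.
Difference = 8.12 − 11.45 = -3.33 percentage points.

-3.33 percentage points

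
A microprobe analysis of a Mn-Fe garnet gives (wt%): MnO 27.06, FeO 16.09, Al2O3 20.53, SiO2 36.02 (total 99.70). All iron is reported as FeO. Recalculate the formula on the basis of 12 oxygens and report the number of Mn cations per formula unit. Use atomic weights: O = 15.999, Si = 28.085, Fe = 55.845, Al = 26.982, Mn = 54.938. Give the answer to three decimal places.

MnO: 27.06/70.937 = 0.38147 mol → 0.38147 mol Mn, 0.38147 mol O.
FeO: 16.09/71.844 = 0.22396 mol → 0.22396 mol Fe, 0.22396 mol O.
Al2O3: 20.53/101.961 = 0.20135 mol → 0.40270 mol Al, 0.60405 mol O.
SiO2: 36.02/60.083 = 0.59950 mol → 0.59950 mol Si, 1.19900 mol O.
Total oxygen = 2.40848 mol. Normalization factor = 12/2.40848 = 4.98240.
Mn per 12 O = 0.38147 × 4.98240 = 1.901.

1.901 Mn apfu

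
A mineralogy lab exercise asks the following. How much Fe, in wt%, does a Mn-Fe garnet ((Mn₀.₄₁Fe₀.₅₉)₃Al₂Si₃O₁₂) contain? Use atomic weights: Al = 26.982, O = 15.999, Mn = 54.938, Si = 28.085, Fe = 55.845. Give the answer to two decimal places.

M((Mn₀.₄₁Fe₀.₅₉)₃Al₂Si₃O₁₂) = 496.626 g/mol.
Fe contributes 1.77 × 55.845 = 98.846 g per mole.
98.846/496.626 = 0.1990 → 19.90%.

19.90 wt%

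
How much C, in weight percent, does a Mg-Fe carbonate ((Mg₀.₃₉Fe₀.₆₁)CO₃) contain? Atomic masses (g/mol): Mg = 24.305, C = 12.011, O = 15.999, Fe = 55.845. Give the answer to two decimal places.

Molar mass of (Mg₀.₃₉Fe₀.₆₁)CO₃: 0.39×24.305 + 0.61×55.845 + 1×12.011 + 3×15.999 = 103.552 g/mol.
Mass of C per formula unit: 1 × 12.011 = 12.011 g.
Weight fraction C = 12.011 / 103.552 = 0.1160.

11.60 weight percent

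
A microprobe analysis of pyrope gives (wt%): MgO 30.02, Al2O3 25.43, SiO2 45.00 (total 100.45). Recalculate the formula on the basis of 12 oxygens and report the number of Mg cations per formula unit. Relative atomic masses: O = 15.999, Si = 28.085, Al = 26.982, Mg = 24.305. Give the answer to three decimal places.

30.02 wt% MgO ÷ 40.304 g/mol = 0.74484 mol, giving 0.74484 Mg and 0.74484 O.
25.43 wt% Al2O3 ÷ 101.961 g/mol = 0.24941 mol, giving 0.49882 Al and 0.74823 O.
45.00 wt% SiO2 ÷ 60.083 g/mol = 0.74896 mol, giving 0.74896 Si and 1.49792 O.
Oxygen sums to 2.99099; scaling by 12/2.99099 = 4.01205 puts the formula on 12 O.
Mg: 0.74484 × 4.01205 = 2.988 atoms per formula unit.

2.988 Mg apfu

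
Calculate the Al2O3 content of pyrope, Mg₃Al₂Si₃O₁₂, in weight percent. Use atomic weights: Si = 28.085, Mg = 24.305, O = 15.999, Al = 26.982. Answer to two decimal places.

Molar mass of Mg₃Al₂Si₃O₁₂ = 3*24.305 + 2*26.982 + 3*28.085 + 12*15.999 = 403.122 g/mol.
Each formula unit contains 2 Al, equivalent to 2/2 = 1.0000 mol Al2O3.
M(Al2O3) = 2×26.982 + 3×15.999 = 101.961 g/mol.
Mass of Al2O3 per formula unit = 1.0000 × 101.961 = 101.961 g.
Al2O3 wt% = 101.961 / 403.122 × 100 = 25.29%.

25.29 wt%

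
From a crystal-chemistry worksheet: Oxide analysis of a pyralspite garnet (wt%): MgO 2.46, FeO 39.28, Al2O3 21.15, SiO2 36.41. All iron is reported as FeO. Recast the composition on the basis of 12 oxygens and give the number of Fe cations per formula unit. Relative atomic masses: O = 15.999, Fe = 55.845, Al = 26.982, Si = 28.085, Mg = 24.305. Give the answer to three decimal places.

2.687 Fe apfu

MgO (M=40.304): mol = 0.06104; Mg = 0.06104, O = 0.06104.
FeO (M=71.844): mol = 0.54674; Fe = 0.54674, O = 0.54674.
Al2O3 (M=101.961): mol = 0.20743; Al = 0.41486, O = 0.62229.
SiO2 (M=60.083): mol = 0.60600; Si = 0.60600, O = 1.21200.
ΣO = 2.44207; factor = 12/ΣO = 4.91386.
Fe apfu = 0.54674 × 4.91386 = 2.687.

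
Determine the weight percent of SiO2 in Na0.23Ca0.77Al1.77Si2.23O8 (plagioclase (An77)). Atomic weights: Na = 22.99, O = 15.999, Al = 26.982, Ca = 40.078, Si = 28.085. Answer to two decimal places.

M(Na0.23Ca0.77Al1.77Si2.23O8) = 274.527 g/mol; M(SiO2) = 60.083 g/mol.
Moles SiO2 per formula unit = 2.23 Si ÷ 1 = 2.2300.
SiO2 fraction = (2.2300 × 60.083) / 274.527 = 133.985/274.527 = 0.4881.

48.81 wt%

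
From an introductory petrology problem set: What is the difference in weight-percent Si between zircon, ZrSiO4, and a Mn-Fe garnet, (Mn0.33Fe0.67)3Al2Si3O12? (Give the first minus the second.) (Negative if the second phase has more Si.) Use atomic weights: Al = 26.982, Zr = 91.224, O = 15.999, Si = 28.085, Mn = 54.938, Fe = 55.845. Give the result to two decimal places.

-1.64 percentage points

Si in ZrSiO4: molar mass 183.305 g/mol; 1×28.085 = 28.085 g → 15.32 wt%.
Si in (Mn0.33Fe0.67)3Al2Si3O12: molar mass 496.844 g/mol; 3×28.085 = 84.255 g → 16.96 wt%.
Difference = 15.32 − 16.96 = -1.64 percentage points.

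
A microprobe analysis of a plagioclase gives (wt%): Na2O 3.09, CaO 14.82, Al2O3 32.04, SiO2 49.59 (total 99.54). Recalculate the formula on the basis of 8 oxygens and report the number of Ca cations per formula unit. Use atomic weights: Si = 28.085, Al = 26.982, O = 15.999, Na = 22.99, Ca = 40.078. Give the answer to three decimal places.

0.727 Ca apfu

Na2O (M=61.979): mol = 0.04986; Na = 0.09972, O = 0.04986.
CaO (M=56.077): mol = 0.26428; Ca = 0.26428, O = 0.26428.
Al2O3 (M=101.961): mol = 0.31424; Al = 0.62848, O = 0.94272.
SiO2 (M=60.083): mol = 0.82536; Si = 0.82536, O = 1.65072.
ΣO = 2.90758; factor = 8/ΣO = 2.75143.
Ca apfu = 0.26428 × 2.75143 = 0.727.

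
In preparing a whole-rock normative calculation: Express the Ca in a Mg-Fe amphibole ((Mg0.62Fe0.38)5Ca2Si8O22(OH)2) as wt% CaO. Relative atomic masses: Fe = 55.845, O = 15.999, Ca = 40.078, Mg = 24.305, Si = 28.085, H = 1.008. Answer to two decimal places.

Formula mass = 872.279 g/mol.
2 Ca → 2.0000 mol CaO per formula unit; M(CaO) = 56.077, so CaO mass = 112.154 g.
112.154/872.279 × 100 = 12.86 wt%.

12.86 wt%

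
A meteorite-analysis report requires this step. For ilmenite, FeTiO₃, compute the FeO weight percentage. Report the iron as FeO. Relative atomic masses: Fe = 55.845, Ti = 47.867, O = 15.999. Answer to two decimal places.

47.36 wt%

Molar mass of FeTiO₃ = 1·55.845 + 1·47.867 + 3·15.999 = 151.709 g/mol.
Each formula unit contains 1 Fe, equivalent to 1/1 = 1.0000 mol FeO.
M(FeO) = 1×55.845 + 1×15.999 = 71.844 g/mol.
Mass of FeO per formula unit = 1.0000 × 71.844 = 71.844 g.
FeO wt% = 71.844 / 151.709 × 100 = 47.36%.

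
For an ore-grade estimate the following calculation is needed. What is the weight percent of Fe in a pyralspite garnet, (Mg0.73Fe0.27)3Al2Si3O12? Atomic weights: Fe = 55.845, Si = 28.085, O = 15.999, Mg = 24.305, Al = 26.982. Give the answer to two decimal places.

Molar mass of (Mg0.73Fe0.27)3Al2Si3O12: 2.19×24.305 + 0.81×55.845 + 2×26.982 + 3×28.085 + 12×15.999 = 428.669 g/mol.
Mass of Fe per formula unit: 0.81 × 55.845 = 45.234 g.
Weight fraction Fe = 45.234 / 428.669 = 0.1055.

10.55 weight percent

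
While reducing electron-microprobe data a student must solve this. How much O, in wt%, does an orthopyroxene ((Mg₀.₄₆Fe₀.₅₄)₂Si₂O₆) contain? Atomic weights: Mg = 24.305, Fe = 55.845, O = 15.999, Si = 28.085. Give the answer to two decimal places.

40.88 wt%

Formula mass = 0.92·24.305 + 1.08·55.845 + 2·28.085 + 6·15.999 = 234.837 g/mol, of which 95.994 g is O.
So O makes up 95.994/234.837 = 0.4088 of the mass, i.e. 40.88%.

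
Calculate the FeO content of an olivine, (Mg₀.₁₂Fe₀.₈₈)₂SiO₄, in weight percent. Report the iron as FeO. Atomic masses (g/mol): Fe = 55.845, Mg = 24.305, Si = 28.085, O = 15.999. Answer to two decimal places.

Molar mass of (Mg₀.₁₂Fe₀.₈₈)₂SiO₄ = 0.24*24.305 + 1.76*55.845 + 1*28.085 + 4*15.999 = 196.201 g/mol.
Each formula unit contains 1.76 Fe, equivalent to 1.76/1 = 1.7600 mol FeO.
M(FeO) = 1×55.845 + 1×15.999 = 71.844 g/mol.
Mass of FeO per formula unit = 1.7600 × 71.844 = 126.445 g.
FeO wt% = 126.445 / 196.201 × 100 = 64.45%.

64.45 wt%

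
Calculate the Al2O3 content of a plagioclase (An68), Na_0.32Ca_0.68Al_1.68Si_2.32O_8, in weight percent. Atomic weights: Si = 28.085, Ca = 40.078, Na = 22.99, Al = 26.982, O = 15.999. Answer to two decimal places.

31.36 wt%

M(Na_0.32Ca_0.68Al_1.68Si_2.32O_8) = 273.089 g/mol; M(Al2O3) = 101.961 g/mol.
Moles Al2O3 per formula unit = 1.68 Al ÷ 2 = 0.8400.
Al2O3 fraction = (0.8400 × 101.961) / 273.089 = 85.647/273.089 = 0.3136.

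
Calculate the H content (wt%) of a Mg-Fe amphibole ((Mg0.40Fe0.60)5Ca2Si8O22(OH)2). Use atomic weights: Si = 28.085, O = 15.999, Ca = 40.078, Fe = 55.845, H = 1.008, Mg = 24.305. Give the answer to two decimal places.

Formula mass = 2·24.305 + 3·55.845 + 2·40.078 + 8·28.085 + 24·15.999 + 2·1.008 = 906.973 g/mol, of which 2.016 g is H.
So H makes up 2.016/906.973 = 0.0022 of the mass, i.e. 0.22%.

0.22 wt%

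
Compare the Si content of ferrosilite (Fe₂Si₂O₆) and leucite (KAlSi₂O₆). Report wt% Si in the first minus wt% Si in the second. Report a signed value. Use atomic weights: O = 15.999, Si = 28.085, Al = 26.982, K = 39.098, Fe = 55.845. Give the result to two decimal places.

-4.45 percentage points

M(Fe₂Si₂O₆) = 263.854 g/mol, so wt% Si = 56.170/263.854 × 100 = 21.29%.
M(KAlSi₂O₆) = 218.244 g/mol, so wt% Si = 56.170/218.244 × 100 = 25.74%.
21.29 − 25.74 = -4.45 pp.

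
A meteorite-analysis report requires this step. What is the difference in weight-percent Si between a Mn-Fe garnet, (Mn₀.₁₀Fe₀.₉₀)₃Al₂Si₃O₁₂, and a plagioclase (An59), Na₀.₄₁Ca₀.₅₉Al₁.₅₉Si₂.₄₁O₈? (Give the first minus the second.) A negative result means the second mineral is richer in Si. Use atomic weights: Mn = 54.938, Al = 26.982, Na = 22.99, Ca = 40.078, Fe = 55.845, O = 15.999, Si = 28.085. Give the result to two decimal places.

Si in (Mn₀.₁₀Fe₀.₉₀)₃Al₂Si₃O₁₂: molar mass 497.470 g/mol; 3×28.085 = 84.255 g → 16.94 wt%.
Si in Na₀.₄₁Ca₀.₅₉Al₁.₅₉Si₂.₄₁O₈: molar mass 271.650 g/mol; 2.41×28.085 = 67.685 g → 24.92 wt%.
Difference = 16.94 − 24.92 = -7.98 percentage points.

-7.98 percentage points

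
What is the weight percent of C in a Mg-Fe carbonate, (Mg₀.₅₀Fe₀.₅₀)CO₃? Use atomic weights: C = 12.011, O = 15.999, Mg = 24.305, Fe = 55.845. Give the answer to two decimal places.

12.00 wt%

M((Mg₀.₅₀Fe₀.₅₀)CO₃) = 100.083 g/mol.
C contributes 1 × 12.011 = 12.011 g per mole.
12.011/100.083 = 0.1200 → 12.00%.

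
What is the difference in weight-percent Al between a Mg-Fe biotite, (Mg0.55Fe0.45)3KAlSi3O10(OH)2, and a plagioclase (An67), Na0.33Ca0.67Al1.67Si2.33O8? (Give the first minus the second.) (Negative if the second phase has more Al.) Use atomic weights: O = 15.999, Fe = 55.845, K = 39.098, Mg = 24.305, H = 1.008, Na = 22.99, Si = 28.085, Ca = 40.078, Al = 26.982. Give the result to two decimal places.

-10.64 percentage points

First mineral: 26.982 g Al in 459.833 g formula = 5.87 wt% Al.
Second mineral: 45.060 g Al in 272.929 g formula = 16.51 wt% Al.
5.87% − 16.51% gives a difference of -10.64 percentage points.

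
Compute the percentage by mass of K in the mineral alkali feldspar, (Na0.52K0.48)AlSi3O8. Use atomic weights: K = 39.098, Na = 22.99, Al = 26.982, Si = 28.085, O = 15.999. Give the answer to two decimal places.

6.95 wt%

M((Na0.52K0.48)AlSi3O8) = 269.951 g/mol.
K contributes 0.48 × 39.098 = 18.767 g per mole.
18.767/269.951 = 0.0695 → 6.95%.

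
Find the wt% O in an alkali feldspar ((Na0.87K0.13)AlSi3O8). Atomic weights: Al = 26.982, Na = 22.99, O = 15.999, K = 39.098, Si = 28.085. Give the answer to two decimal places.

Formula mass = 0.87×22.99 + 0.13×39.098 + 1×26.982 + 3×28.085 + 8×15.999 = 264.313 g/mol, of which 127.992 g is O.
So O makes up 127.992/264.313 = 0.4842 of the mass, i.e. 48.42%.

48.42 weight percent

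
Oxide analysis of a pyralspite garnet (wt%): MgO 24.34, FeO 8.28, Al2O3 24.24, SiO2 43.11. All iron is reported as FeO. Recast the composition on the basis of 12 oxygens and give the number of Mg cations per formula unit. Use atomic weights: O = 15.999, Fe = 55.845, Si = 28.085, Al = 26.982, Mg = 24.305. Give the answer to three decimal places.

2.527 Mg apfu

24.34 wt% MgO ÷ 40.304 g/mol = 0.60391 mol, giving 0.60391 Mg and 0.60391 O.
8.28 wt% FeO ÷ 71.844 g/mol = 0.11525 mol, giving 0.11525 Fe and 0.11525 O.
24.24 wt% Al2O3 ÷ 101.961 g/mol = 0.23774 mol, giving 0.47548 Al and 0.71322 O.
43.11 wt% SiO2 ÷ 60.083 g/mol = 0.71751 mol, giving 0.71751 Si and 1.43502 O.
Oxygen sums to 2.86740; scaling by 12/2.86740 = 4.18498 puts the formula on 12 O.
Mg: 0.60391 × 4.18498 = 2.527 atoms per formula unit.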